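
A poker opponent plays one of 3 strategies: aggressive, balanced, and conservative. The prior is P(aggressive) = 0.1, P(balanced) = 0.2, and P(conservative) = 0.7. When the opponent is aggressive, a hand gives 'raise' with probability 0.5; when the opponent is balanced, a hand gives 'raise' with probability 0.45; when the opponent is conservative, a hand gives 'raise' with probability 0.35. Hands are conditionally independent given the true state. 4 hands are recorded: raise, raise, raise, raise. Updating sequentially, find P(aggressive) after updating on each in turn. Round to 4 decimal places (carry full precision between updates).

0.2504

Apply Bayes' rule sequentially, carrying P(aggressive) forward.
After 'raise': normaliser = 0.5·0.1000 + 0.45·0.2000 + 0.35·0.7000; P(aggressive) ≈ 0.1299, P(balanced) ≈ 0.2338, P(conservative) ≈ 0.6364
After 'raise': normaliser = 0.5·0.1299 + 0.45·0.2338 + 0.35·0.6364; P(aggressive) ≈ 0.1653, P(balanced) ≈ 0.2678, P(conservative) ≈ 0.5669
After 'raise': normaliser = 0.5·0.1653 + 0.45·0.2678 + 0.35·0.5669; P(aggressive) ≈ 0.2058, P(balanced) ≈ 0.3001, P(conservative) ≈ 0.4941
After 'raise': normaliser = 0.5·0.2058 + 0.45·0.3001 + 0.35·0.4941; P(aggressive) ≈ 0.2504, P(balanced) ≈ 0.3286, P(conservative) ≈ 0.4209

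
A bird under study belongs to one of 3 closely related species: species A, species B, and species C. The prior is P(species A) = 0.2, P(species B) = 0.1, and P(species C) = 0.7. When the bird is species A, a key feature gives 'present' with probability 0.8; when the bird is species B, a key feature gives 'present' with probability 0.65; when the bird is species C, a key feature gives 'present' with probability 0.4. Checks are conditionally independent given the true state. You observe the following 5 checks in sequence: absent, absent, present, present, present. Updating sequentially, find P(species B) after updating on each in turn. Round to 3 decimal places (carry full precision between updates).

After 'absent': normaliser = 0.2·0.2000 + 0.35·0.1000 + 0.6·0.7000; P(species A) ≈ 0.0808, P(species B) ≈ 0.0707, P(species C) ≈ 0.8485
After 'absent': normaliser = 0.2·0.0808 + 0.35·0.0707 + 0.6·0.8485; P(species A) ≈ 0.0294, P(species B) ≈ 0.0450, P(species C) ≈ 0.9256
After 'present': normaliser = 0.8·0.0294 + 0.65·0.0450 + 0.4·0.9256; P(species A) ≈ 0.0556, P(species B) ≈ 0.0691, P(species C) ≈ 0.8753
After 'present': normaliser = 0.8·0.0556 + 0.65·0.0691 + 0.4·0.8753; P(species A) ≈ 0.1012, P(species B) ≈ 0.1023, P(species C) ≈ 0.7966
After 'present': normaliser = 0.8·0.1012 + 0.65·0.1023 + 0.4·0.7966; P(species A) ≈ 0.1736, P(species B) ≈ 0.1426, P(species C) ≈ 0.6837

0.143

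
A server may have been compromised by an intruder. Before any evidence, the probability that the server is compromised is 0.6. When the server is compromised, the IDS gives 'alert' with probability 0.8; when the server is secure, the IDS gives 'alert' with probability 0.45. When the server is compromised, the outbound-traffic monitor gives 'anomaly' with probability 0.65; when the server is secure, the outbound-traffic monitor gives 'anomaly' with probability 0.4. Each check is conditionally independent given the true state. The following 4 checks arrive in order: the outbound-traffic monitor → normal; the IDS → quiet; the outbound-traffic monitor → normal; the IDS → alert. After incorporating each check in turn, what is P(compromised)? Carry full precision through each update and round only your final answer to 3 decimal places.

Apply Bayes' rule sequentially, carrying P(compromised) forward.
After the outbound-traffic monitor='normal': P(compromised) = 0.35·0.6000 / (0.35·0.6000 + 0.6·0.4000) ≈ 0.4667
After the IDS='quiet': P(compromised) = 0.2·0.4667 / (0.2·0.4667 + 0.55·0.5333) ≈ 0.2414
After the outbound-traffic monitor='normal': P(compromised) = 0.35·0.2414 / (0.35·0.2414 + 0.6·0.7586) ≈ 0.1565
After the IDS='alert': P(compromised) = 0.8·0.1565 / (0.8·0.1565 + 0.45·0.8435) ≈ 0.2481

0.248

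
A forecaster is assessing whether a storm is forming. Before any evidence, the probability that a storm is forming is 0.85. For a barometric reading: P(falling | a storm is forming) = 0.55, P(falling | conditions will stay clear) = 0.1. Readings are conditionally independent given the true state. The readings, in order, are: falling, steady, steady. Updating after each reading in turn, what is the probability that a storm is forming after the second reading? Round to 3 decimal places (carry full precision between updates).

After 'falling': P(storm) = 0.55·0.8500 / (0.55·0.8500 + 0.1·0.1500) ≈ 0.9689
After 'steady': P(storm) = 0.45·0.9689 / (0.45·0.9689 + 0.9·0.0311) ≈ 0.9397

0.940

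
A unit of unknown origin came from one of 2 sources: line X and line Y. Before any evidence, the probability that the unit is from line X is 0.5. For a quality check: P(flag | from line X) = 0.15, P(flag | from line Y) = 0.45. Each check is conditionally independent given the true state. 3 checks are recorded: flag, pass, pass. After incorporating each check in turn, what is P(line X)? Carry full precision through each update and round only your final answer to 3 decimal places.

Apply Bayes' rule sequentially, carrying P(line X) forward.
After 'flag': P(line X) = 0.15·0.5000 / (0.15·0.5000 + 0.45·0.5000) ≈ 0.2500
After 'pass': P(line X) = 0.85·0.2500 / (0.85·0.2500 + 0.55·0.7500) ≈ 0.3400
After 'pass': P(line X) = 0.85·0.3400 / (0.85·0.3400 + 0.55·0.6600) ≈ 0.4433

0.443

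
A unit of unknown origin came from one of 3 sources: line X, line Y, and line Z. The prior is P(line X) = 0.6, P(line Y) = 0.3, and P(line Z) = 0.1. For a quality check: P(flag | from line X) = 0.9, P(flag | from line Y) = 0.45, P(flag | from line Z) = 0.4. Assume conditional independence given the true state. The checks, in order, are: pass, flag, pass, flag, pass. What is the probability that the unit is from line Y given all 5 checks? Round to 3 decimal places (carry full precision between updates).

0.719

After 'pass': normaliser = 0.1·0.6000 + 0.55·0.3000 + 0.6·0.1000; P(line X) ≈ 0.2105, P(line Y) ≈ 0.5789, P(line Z) ≈ 0.2105
After 'flag': normaliser = 0.9·0.2105 + 0.45·0.5789 + 0.4·0.2105; P(line X) ≈ 0.3547, P(line Y) ≈ 0.4877, P(line Z) ≈ 0.1576
After 'pass': normaliser = 0.1·0.3547 + 0.55·0.4877 + 0.6·0.1576; P(line X) ≈ 0.0891, P(line Y) ≈ 0.6735, P(line Z) ≈ 0.2375
After 'flag': normaliser = 0.9·0.0891 + 0.45·0.6735 + 0.4·0.2375; P(line X) ≈ 0.1676, P(line Y) ≈ 0.6338, P(line Z) ≈ 0.1986
After 'pass': normaliser = 0.1·0.1676 + 0.55·0.6338 + 0.6·0.1986; P(line X) ≈ 0.0346, P(line Y) ≈ 0.7194, P(line Z) ≈ 0.2460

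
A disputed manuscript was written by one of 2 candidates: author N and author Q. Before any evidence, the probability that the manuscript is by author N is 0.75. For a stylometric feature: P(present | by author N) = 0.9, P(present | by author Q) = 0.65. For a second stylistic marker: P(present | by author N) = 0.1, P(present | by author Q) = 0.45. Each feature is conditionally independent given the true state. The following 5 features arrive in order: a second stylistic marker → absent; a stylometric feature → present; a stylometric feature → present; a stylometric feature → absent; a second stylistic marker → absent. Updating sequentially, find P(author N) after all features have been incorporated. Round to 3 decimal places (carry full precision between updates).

After a second stylistic marker='absent': P(author N) = 0.9·0.7500 / (0.9·0.7500 + 0.55·0.2500) ≈ 0.8308
After a stylometric feature='present': P(author N) = 0.9·0.8308 / (0.9·0.8308 + 0.65·0.1692) ≈ 0.8717
After a stylometric feature='present': P(author N) = 0.9·0.8717 / (0.9·0.8717 + 0.65·0.1283) ≈ 0.9040
After a stylometric feature='absent': P(author N) = 0.1·0.9040 / (0.1·0.9040 + 0.35·0.0960) ≈ 0.7289
After a second stylistic marker='absent': P(author N) = 0.9·0.7289 / (0.9·0.7289 + 0.55·0.2711) ≈ 0.8148

0.815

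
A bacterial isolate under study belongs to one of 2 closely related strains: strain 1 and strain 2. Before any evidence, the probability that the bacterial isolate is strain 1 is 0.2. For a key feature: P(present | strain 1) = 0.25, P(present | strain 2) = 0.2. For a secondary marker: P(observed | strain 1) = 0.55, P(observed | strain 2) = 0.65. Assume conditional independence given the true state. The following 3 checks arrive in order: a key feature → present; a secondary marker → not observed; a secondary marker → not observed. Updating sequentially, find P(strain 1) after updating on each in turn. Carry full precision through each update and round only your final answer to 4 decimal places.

0.3406

After a key feature='present': P(strain 1) = 0.25·0.2000 / (0.25·0.2000 + 0.2·0.8000) ≈ 0.2381
After a secondary marker='not observed': P(strain 1) = 0.45·0.2381 / (0.45·0.2381 + 0.35·0.7619) ≈ 0.2866
After a secondary marker='not observed': P(strain 1) = 0.45·0.2866 / (0.45·0.2866 + 0.35·0.7134) ≈ 0.3406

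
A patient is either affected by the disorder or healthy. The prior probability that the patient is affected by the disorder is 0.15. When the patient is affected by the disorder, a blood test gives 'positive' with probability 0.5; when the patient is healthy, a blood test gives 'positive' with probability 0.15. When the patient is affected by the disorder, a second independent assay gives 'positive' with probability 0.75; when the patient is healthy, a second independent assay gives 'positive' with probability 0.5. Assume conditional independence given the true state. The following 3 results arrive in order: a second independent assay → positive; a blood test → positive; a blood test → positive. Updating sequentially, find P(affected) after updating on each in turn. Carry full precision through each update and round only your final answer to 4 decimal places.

0.7463

Each posterior becomes the prior for the next update.
After a second independent assay='positive': P(affected) = 0.75·0.1500 / (0.75·0.1500 + 0.5·0.8500) ≈ 0.2093
After a blood test='positive': P(affected) = 0.5·0.2093 / (0.5·0.2093 + 0.15·0.7907) ≈ 0.4688
After a blood test='positive': P(affected) = 0.5·0.4688 / (0.5·0.4688 + 0.15·0.5312) ≈ 0.7463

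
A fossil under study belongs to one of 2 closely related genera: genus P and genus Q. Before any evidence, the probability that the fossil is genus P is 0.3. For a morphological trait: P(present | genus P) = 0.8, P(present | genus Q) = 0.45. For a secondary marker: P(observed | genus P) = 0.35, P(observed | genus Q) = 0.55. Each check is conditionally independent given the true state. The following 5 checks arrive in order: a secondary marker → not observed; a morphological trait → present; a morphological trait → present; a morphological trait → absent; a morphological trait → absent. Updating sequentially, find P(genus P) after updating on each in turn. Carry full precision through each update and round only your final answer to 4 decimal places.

Each posterior becomes the prior for the next update.
After a secondary marker='not observed': P(genus P) = 0.65·0.3000 / (0.65·0.3000 + 0.45·0.7000) ≈ 0.3824
After a morphological trait='present': P(genus P) = 0.8·0.3824 / (0.8·0.3824 + 0.45·0.6176) ≈ 0.5239
After a morphological trait='present': P(genus P) = 0.8·0.5239 / (0.8·0.5239 + 0.45·0.4761) ≈ 0.6618
After a morphological trait='absent': P(genus P) = 0.2·0.6618 / (0.2·0.6618 + 0.55·0.3382) ≈ 0.4157
After a morphological trait='absent': P(genus P) = 0.2·0.4157 / (0.2·0.4157 + 0.55·0.5843) ≈ 0.2055

0.2055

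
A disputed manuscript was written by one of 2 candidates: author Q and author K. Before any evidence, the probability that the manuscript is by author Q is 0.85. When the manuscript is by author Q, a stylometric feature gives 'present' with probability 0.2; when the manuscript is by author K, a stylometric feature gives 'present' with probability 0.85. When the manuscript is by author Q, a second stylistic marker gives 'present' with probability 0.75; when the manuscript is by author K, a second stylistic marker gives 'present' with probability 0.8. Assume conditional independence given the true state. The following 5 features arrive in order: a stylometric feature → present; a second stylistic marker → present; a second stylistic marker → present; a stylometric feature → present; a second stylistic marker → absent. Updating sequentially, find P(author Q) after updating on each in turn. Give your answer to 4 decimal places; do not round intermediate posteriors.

Each posterior becomes the prior for the next update.
After a stylometric feature='present': P(author Q) = 0.2·0.8500 / (0.2·0.8500 + 0.85·0.1500) ≈ 0.5714
After a second stylistic marker='present': P(author Q) = 0.75·0.5714 / (0.75·0.5714 + 0.8·0.4286) ≈ 0.5556
After a second stylistic marker='present': P(author Q) = 0.75·0.5556 / (0.75·0.5556 + 0.8·0.4444) ≈ 0.5396
After a stylometric feature='present': P(author Q) = 0.2·0.5396 / (0.2·0.5396 + 0.85·0.4604) ≈ 0.2161
After a second stylistic marker='absent': P(author Q) = 0.25·0.2161 / (0.25·0.2161 + 0.2·0.7839) ≈ 0.2563

0.2563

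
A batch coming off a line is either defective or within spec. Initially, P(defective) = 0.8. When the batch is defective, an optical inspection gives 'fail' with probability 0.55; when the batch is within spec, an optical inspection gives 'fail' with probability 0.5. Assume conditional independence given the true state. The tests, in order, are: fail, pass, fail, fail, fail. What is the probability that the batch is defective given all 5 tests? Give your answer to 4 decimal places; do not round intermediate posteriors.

After 'fail': P(defective) = 0.55·0.8000 / (0.55·0.8000 + 0.5·0.2000) ≈ 0.8148
After 'pass': P(defective) = 0.45·0.8148 / (0.45·0.8148 + 0.5·0.1852) ≈ 0.7984
After 'fail': P(defective) = 0.55·0.7984 / (0.55·0.7984 + 0.5·0.2016) ≈ 0.8133
After 'fail': P(defective) = 0.55·0.8133 / (0.55·0.8133 + 0.5·0.1867) ≈ 0.8273
After 'fail': P(defective) = 0.55·0.8273 / (0.55·0.8273 + 0.5·0.1727) ≈ 0.8405

0.8405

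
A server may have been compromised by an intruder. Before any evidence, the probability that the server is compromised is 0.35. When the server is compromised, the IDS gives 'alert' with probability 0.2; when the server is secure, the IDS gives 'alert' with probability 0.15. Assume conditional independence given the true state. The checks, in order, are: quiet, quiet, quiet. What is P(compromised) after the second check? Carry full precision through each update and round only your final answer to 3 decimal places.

Each posterior becomes the prior for the next update.
After 'quiet': P(compromised) = 0.8·0.3500 / (0.8·0.3500 + 0.85·0.6500) ≈ 0.3363
After 'quiet': P(compromised) = 0.8·0.3363 / (0.8·0.3363 + 0.85·0.6637) ≈ 0.3229

0.323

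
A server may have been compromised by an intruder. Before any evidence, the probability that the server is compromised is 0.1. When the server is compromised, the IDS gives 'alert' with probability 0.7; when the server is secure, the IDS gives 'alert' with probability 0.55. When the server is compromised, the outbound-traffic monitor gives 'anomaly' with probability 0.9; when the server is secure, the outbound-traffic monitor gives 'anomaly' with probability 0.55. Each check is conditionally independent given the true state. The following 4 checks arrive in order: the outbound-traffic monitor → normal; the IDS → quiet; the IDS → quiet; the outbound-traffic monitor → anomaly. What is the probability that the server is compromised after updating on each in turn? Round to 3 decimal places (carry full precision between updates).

After the outbound-traffic monitor='normal': P(compromised) = 0.1·0.1000 / (0.1·0.1000 + 0.45·0.9000) ≈ 0.0241
After the IDS='quiet': P(compromised) = 0.3·0.0241 / (0.3·0.0241 + 0.45·0.9759) ≈ 0.0162
After the IDS='quiet': P(compromised) = 0.3·0.0162 / (0.3·0.0162 + 0.45·0.9838) ≈ 0.0109
After the outbound-traffic monitor='anomaly': P(compromised) = 0.9·0.0109 / (0.9·0.0109 + 0.55·0.9891) ≈ 0.0176

0.018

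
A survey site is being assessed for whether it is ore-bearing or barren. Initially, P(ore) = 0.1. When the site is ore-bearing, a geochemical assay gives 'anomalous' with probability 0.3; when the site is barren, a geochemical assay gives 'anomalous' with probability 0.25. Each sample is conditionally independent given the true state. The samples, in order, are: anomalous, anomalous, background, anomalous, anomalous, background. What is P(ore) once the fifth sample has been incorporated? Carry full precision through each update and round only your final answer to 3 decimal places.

0.177

After 'anomalous': P(ore) = 0.3·0.1000 / (0.3·0.1000 + 0.25·0.9000) ≈ 0.1176
After 'anomalous': P(ore) = 0.3·0.1176 / (0.3·0.1176 + 0.25·0.8824) ≈ 0.1379
After 'background': P(ore) = 0.7·0.1379 / (0.7·0.1379 + 0.75·0.8621) ≈ 0.1299
After 'anomalous': P(ore) = 0.3·0.1299 / (0.3·0.1299 + 0.25·0.8701) ≈ 0.1520
After 'anomalous': P(ore) = 0.3·0.1520 / (0.3·0.1520 + 0.25·0.8480) ≈ 0.1770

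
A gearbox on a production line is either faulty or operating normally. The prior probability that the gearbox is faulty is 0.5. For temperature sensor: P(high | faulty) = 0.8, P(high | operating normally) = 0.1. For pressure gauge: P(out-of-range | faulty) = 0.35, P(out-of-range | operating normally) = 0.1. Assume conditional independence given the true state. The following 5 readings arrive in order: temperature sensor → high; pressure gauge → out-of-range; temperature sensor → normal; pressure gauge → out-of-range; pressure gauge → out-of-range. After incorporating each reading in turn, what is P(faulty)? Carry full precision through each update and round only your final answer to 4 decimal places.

0.9871

After temperature sensor='high': P(faulty) = 0.8·0.5000 / (0.8·0.5000 + 0.1·0.5000) ≈ 0.8889
After pressure gauge='out-of-range': P(faulty) = 0.35·0.8889 / (0.35·0.8889 + 0.1·0.1111) ≈ 0.9655
After temperature sensor='normal': P(faulty) = 0.2·0.9655 / (0.2·0.9655 + 0.9·0.0345) ≈ 0.8615
After pressure gauge='out-of-range': P(faulty) = 0.35·0.8615 / (0.35·0.8615 + 0.1·0.1385) ≈ 0.9561
After pressure gauge='out-of-range': P(faulty) = 0.35·0.9561 / (0.35·0.9561 + 0.1·0.0439) ≈ 0.9871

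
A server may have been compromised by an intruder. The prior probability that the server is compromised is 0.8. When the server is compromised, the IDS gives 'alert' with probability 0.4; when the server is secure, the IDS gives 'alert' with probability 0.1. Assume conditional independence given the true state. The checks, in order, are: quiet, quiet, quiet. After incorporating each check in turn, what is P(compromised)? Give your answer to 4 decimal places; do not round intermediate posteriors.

0.5424

After 'quiet': P(compromised) = 0.6·0.8000 / (0.6·0.8000 + 0.9·0.2000) ≈ 0.7273
After 'quiet': P(compromised) = 0.6·0.7273 / (0.6·0.7273 + 0.9·0.2727) ≈ 0.6400
After 'quiet': P(compromised) = 0.6·0.6400 / (0.6·0.6400 + 0.9·0.3600) ≈ 0.5424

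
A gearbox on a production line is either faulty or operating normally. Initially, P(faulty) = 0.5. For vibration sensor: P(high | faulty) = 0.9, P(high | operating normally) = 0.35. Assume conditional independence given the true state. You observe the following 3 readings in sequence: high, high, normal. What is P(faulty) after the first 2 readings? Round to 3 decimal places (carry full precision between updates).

Each posterior becomes the prior for the next update.
After 'high': P(faulty) = 0.9·0.5000 / (0.9·0.5000 + 0.35·0.5000) ≈ 0.7200
After 'high': P(faulty) = 0.9·0.7200 / (0.9·0.7200 + 0.35·0.2800) ≈ 0.8686

0.869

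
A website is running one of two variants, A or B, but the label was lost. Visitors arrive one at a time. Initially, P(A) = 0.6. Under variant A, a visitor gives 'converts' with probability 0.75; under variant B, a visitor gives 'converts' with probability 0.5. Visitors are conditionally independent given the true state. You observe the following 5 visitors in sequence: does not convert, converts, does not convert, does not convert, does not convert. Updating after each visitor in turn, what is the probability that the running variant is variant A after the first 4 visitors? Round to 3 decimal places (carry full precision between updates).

Apply Bayes' rule sequentially, carrying P(A) forward.
After 'does not convert': P(A) = 0.25·0.6000 / (0.25·0.6000 + 0.5·0.4000) ≈ 0.4286
After 'converts': P(A) = 0.75·0.4286 / (0.75·0.4286 + 0.5·0.5714) ≈ 0.5294
After 'does not convert': P(A) = 0.25·0.5294 / (0.25·0.5294 + 0.5·0.4706) ≈ 0.3600
After 'does not convert': P(A) = 0.25·0.3600 / (0.25·0.3600 + 0.5·0.6400) ≈ 0.2195

0.220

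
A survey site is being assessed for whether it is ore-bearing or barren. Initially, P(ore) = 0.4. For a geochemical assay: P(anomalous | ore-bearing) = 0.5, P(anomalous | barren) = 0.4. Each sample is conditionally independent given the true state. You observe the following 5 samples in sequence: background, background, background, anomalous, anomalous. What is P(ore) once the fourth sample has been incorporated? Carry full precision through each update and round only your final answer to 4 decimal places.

0.3254

After 'background': P(ore) = 0.5·0.4000 / (0.5·0.4000 + 0.6·0.6000) ≈ 0.3571
After 'background': P(ore) = 0.5·0.3571 / (0.5·0.3571 + 0.6·0.6429) ≈ 0.3165
After 'background': P(ore) = 0.5·0.3165 / (0.5·0.3165 + 0.6·0.6835) ≈ 0.2784
After 'anomalous': P(ore) = 0.5·0.2784 / (0.5·0.2784 + 0.4·0.7216) ≈ 0.3254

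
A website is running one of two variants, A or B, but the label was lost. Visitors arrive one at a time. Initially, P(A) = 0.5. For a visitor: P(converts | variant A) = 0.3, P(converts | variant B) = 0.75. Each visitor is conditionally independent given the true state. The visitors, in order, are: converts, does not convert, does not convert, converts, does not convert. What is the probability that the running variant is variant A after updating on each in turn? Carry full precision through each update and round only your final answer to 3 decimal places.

0.778

After 'converts': P(A) = 0.3·0.5000 / (0.3·0.5000 + 0.75·0.5000) ≈ 0.2857
After 'does not convert': P(A) = 0.7·0.2857 / (0.7·0.2857 + 0.25·0.7143) ≈ 0.5283
After 'does not convert': P(A) = 0.7·0.5283 / (0.7·0.5283 + 0.25·0.4717) ≈ 0.7582
After 'converts': P(A) = 0.3·0.7582 / (0.3·0.7582 + 0.75·0.2418) ≈ 0.5564
After 'does not convert': P(A) = 0.7·0.5564 / (0.7·0.5564 + 0.25·0.4436) ≈ 0.7784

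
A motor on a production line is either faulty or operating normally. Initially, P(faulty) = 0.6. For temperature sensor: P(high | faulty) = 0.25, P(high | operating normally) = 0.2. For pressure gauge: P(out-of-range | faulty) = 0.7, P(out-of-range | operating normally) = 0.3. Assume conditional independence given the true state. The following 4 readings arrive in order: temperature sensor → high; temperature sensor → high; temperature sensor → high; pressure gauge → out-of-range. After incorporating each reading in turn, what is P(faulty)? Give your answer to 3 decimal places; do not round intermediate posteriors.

0.872

After temperature sensor='high': P(faulty) = 0.25·0.6000 / (0.25·0.6000 + 0.2·0.4000) ≈ 0.6522
After temperature sensor='high': P(faulty) = 0.25·0.6522 / (0.25·0.6522 + 0.2·0.3478) ≈ 0.7009
After temperature sensor='high': P(faulty) = 0.25·0.7009 / (0.25·0.7009 + 0.2·0.2991) ≈ 0.7455
After pressure gauge='out-of-range': P(faulty) = 0.7·0.7455 / (0.7·0.7455 + 0.3·0.2545) ≈ 0.8724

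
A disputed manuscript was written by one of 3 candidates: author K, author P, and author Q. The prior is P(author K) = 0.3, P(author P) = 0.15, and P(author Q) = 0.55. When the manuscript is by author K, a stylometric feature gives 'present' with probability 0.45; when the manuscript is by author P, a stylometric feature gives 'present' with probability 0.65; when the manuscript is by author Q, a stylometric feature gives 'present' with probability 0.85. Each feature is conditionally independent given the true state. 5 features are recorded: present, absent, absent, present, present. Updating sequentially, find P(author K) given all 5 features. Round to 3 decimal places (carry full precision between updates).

After 'present': normaliser = 0.45·0.3000 + 0.65·0.1500 + 0.85·0.5500; P(author K) ≈ 0.1929, P(author P) ≈ 0.1393, P(author Q) ≈ 0.6679
After 'absent': normaliser = 0.55·0.1929 + 0.35·0.1393 + 0.15·0.6679; P(author K) ≈ 0.4160, P(author P) ≈ 0.1912, P(author Q) ≈ 0.3929
After 'absent': normaliser = 0.55·0.4160 + 0.35·0.1912 + 0.15·0.3929; P(author K) ≈ 0.6451, P(author P) ≈ 0.1887, P(author Q) ≈ 0.1662
After 'present': normaliser = 0.45·0.6451 + 0.65·0.1887 + 0.85·0.1662; P(author K) ≈ 0.5238, P(author P) ≈ 0.2213, P(author Q) ≈ 0.2549
After 'present': normaliser = 0.45·0.5238 + 0.65·0.2213 + 0.85·0.2549; P(author K) ≈ 0.3954, P(author P) ≈ 0.2413, P(author Q) ≈ 0.3634

0.395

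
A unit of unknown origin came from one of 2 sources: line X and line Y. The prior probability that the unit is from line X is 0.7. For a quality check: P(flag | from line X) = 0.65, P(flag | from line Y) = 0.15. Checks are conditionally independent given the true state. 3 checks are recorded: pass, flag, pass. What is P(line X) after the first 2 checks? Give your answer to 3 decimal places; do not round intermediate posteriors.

After 'pass': P(line X) = 0.35·0.7000 / (0.35·0.7000 + 0.85·0.3000) ≈ 0.4900
After 'flag': P(line X) = 0.65·0.4900 / (0.65·0.4900 + 0.15·0.5100) ≈ 0.8063

0.806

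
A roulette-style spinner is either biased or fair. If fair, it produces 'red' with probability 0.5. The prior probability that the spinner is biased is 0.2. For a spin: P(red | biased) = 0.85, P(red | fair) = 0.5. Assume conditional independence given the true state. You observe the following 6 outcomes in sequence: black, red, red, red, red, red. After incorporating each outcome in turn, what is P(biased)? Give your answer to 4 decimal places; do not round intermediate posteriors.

Each posterior becomes the prior for the next update.
After 'black': P(biased) = 0.15·0.2000 / (0.15·0.2000 + 0.5·0.8000) ≈ 0.0698
After 'red': P(biased) = 0.85·0.0698 / (0.85·0.0698 + 0.5·0.9302) ≈ 0.1131
After 'red': P(biased) = 0.85·0.1131 / (0.85·0.1131 + 0.5·0.8869) ≈ 0.1781
After 'red': P(biased) = 0.85·0.1781 / (0.85·0.1781 + 0.5·0.8219) ≈ 0.2693
After 'red': P(biased) = 0.85·0.2693 / (0.85·0.2693 + 0.5·0.7307) ≈ 0.3851
After 'red': P(biased) = 0.85·0.3851 / (0.85·0.3851 + 0.5·0.6149) ≈ 0.5157

0.5157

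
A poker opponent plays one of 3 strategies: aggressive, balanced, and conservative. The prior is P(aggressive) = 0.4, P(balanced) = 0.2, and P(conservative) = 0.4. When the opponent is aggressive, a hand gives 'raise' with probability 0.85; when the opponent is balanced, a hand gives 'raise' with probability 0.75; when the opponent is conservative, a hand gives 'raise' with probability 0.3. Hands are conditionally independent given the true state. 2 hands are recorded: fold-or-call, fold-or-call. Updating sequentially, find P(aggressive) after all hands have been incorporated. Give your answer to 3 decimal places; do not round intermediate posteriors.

0.041

After 'fold-or-call': normaliser = 0.15·0.4000 + 0.25·0.2000 + 0.7·0.4000; P(aggressive) ≈ 0.1538, P(balanced) ≈ 0.1282, P(conservative) ≈ 0.7179
After 'fold-or-call': normaliser = 0.15·0.1538 + 0.25·0.1282 + 0.7·0.7179; P(aggressive) ≈ 0.0414, P(balanced) ≈ 0.0575, P(conservative) ≈ 0.9011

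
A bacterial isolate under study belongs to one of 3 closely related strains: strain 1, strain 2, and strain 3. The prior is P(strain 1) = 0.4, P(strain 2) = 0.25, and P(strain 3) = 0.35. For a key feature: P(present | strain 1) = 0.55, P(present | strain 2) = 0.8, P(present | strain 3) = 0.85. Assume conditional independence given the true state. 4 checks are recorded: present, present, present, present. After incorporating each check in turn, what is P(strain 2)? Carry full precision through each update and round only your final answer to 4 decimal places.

0.3183

Apply Bayes' rule sequentially, carrying P(strain 2) forward.
After 'present': normaliser = 0.55·0.4000 + 0.8·0.2500 + 0.85·0.3500; P(strain 1) ≈ 0.3066, P(strain 2) ≈ 0.2787, P(strain 3) ≈ 0.4146
After 'present': normaliser = 0.55·0.3066 + 0.8·0.2787 + 0.85·0.4146; P(strain 1) ≈ 0.2266, P(strain 2) ≈ 0.2997, P(strain 3) ≈ 0.4737
After 'present': normaliser = 0.55·0.2266 + 0.8·0.2997 + 0.85·0.4737; P(strain 1) ≈ 0.1625, P(strain 2) ≈ 0.3126, P(strain 3) ≈ 0.5249
After 'present': normaliser = 0.55·0.1625 + 0.8·0.3126 + 0.85·0.5249; P(strain 1) ≈ 0.1138, P(strain 2) ≈ 0.3183, P(strain 3) ≈ 0.5679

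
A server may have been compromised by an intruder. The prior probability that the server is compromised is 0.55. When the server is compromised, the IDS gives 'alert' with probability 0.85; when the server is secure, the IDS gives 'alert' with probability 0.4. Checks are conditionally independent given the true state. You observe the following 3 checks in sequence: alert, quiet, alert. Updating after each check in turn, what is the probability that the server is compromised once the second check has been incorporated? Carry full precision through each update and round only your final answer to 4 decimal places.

After 'alert': P(compromised) = 0.85·0.5500 / (0.85·0.5500 + 0.4·0.4500) ≈ 0.7220
After 'quiet': P(compromised) = 0.15·0.7220 / (0.15·0.7220 + 0.6·0.2780) ≈ 0.3937

0.3937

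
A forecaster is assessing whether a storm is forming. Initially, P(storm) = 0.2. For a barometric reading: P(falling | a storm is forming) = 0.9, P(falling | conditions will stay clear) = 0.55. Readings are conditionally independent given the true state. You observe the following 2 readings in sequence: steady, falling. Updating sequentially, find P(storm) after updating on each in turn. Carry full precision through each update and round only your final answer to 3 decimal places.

After 'steady': P(storm) = 0.1·0.2000 / (0.1·0.2000 + 0.45·0.8000) ≈ 0.0526
After 'falling': P(storm) = 0.9·0.0526 / (0.9·0.0526 + 0.55·0.9474) ≈ 0.0833

0.083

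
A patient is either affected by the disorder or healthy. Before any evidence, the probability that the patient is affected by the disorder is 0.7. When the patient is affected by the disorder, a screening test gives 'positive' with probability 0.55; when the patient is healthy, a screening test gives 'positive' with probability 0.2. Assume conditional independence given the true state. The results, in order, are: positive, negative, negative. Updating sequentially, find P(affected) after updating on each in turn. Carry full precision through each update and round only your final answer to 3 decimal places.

Apply Bayes' rule sequentially, carrying P(affected) forward.
After 'positive': P(affected) = 0.55·0.7000 / (0.55·0.7000 + 0.2·0.3000) ≈ 0.8652
After 'negative': P(affected) = 0.45·0.8652 / (0.45·0.8652 + 0.8·0.1348) ≈ 0.7831
After 'negative': P(affected) = 0.45·0.7831 / (0.45·0.7831 + 0.8·0.2169) ≈ 0.6700

0.670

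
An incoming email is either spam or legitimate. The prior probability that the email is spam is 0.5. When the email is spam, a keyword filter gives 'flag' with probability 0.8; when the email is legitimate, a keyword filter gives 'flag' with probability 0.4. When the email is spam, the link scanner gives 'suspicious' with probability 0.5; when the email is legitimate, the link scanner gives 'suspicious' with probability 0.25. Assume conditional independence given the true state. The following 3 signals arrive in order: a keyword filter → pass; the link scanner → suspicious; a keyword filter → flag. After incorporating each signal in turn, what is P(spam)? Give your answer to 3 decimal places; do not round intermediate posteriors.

After a keyword filter='pass': P(spam) = 0.2·0.5000 / (0.2·0.5000 + 0.6·0.5000) ≈ 0.2500
After the link scanner='suspicious': P(spam) = 0.5·0.2500 / (0.5·0.2500 + 0.25·0.7500) ≈ 0.4000
After a keyword filter='flag': P(spam) = 0.8·0.4000 / (0.8·0.4000 + 0.4·0.6000) ≈ 0.5714

0.571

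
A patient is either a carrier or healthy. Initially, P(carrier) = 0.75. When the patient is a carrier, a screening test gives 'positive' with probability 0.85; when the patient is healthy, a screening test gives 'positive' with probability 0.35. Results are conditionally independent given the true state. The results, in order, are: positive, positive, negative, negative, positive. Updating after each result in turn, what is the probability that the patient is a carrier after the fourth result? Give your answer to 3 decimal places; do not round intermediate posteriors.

0.485

After 'positive': P(carrier) = 0.85·0.7500 / (0.85·0.7500 + 0.35·0.2500) ≈ 0.8793
After 'positive': P(carrier) = 0.85·0.8793 / (0.85·0.8793 + 0.35·0.1207) ≈ 0.9465
After 'negative': P(carrier) = 0.15·0.9465 / (0.15·0.9465 + 0.65·0.0535) ≈ 0.8033
After 'negative': P(carrier) = 0.15·0.8033 / (0.15·0.8033 + 0.65·0.1967) ≈ 0.4851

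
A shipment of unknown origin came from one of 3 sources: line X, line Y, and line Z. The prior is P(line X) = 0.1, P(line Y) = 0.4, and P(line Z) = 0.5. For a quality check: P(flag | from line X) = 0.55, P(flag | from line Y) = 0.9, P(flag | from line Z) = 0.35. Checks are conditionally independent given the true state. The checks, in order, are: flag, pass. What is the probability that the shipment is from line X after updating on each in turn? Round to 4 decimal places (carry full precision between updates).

0.1418

Apply Bayes' rule sequentially, carrying P(line X) forward.
After 'flag': normaliser = 0.55·0.1000 + 0.9·0.4000 + 0.35·0.5000; P(line X) ≈ 0.0932, P(line Y) ≈ 0.6102, P(line Z) ≈ 0.2966
After 'pass': normaliser = 0.45·0.0932 + 0.1·0.6102 + 0.65·0.2966; P(line X) ≈ 0.1418, P(line Y) ≈ 0.2063, P(line Z) ≈ 0.6519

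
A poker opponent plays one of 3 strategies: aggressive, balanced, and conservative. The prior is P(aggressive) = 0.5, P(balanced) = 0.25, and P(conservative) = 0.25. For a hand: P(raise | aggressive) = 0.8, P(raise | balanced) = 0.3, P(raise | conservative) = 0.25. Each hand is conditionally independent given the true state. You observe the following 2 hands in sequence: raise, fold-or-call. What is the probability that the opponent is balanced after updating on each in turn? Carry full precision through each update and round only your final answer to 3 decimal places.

0.293

Apply Bayes' rule sequentially, carrying P(balanced) forward.
After 'raise': normaliser = 0.8·0.5000 + 0.3·0.2500 + 0.25·0.2500; P(aggressive) ≈ 0.7442, P(balanced) ≈ 0.1395, P(conservative) ≈ 0.1163
After 'fold-or-call': normaliser = 0.2·0.7442 + 0.7·0.1395 + 0.75·0.1163; P(aggressive) ≈ 0.4460, P(balanced) ≈ 0.2927, P(conservative) ≈ 0.2613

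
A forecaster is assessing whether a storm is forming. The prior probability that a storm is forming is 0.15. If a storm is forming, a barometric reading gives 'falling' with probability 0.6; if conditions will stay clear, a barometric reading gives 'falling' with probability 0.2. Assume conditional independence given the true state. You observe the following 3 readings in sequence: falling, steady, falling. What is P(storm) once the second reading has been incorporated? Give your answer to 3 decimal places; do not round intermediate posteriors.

0.209

Each posterior becomes the prior for the next update.
After 'falling': P(storm) = 0.6·0.1500 / (0.6·0.1500 + 0.2·0.8500) ≈ 0.3462
After 'steady': P(storm) = 0.4·0.3462 / (0.4·0.3462 + 0.8·0.6538) ≈ 0.2093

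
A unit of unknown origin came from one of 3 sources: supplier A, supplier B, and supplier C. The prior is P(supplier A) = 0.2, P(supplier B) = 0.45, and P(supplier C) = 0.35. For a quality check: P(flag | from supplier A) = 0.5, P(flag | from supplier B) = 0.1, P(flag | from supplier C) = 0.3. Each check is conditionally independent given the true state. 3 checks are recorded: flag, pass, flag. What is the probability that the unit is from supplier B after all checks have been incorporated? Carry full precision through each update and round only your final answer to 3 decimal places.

0.079

After 'flag': normaliser = 0.5·0.2000 + 0.1·0.4500 + 0.3·0.3500; P(supplier A) ≈ 0.4000, P(supplier B) ≈ 0.1800, P(supplier C) ≈ 0.4200
After 'pass': normaliser = 0.5·0.4000 + 0.9·0.1800 + 0.7·0.4200; P(supplier A) ≈ 0.3049, P(supplier B) ≈ 0.2470, P(supplier C) ≈ 0.4482
After 'flag': normaliser = 0.5·0.3049 + 0.1·0.2470 + 0.3·0.4482; P(supplier A) ≈ 0.4892, P(supplier B) ≈ 0.0793, P(supplier C) ≈ 0.4315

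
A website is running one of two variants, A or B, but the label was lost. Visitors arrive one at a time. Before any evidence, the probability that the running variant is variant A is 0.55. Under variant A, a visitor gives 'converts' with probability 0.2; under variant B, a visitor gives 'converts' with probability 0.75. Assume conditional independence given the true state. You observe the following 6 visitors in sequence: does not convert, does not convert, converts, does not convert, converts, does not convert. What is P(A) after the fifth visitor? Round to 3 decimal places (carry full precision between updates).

Apply Bayes' rule sequentially, carrying P(A) forward.
After 'does not convert': P(A) = 0.8·0.5500 / (0.8·0.5500 + 0.25·0.4500) ≈ 0.7964
After 'does not convert': P(A) = 0.8·0.7964 / (0.8·0.7964 + 0.25·0.2036) ≈ 0.9260
After 'converts': P(A) = 0.2·0.9260 / (0.2·0.9260 + 0.75·0.0740) ≈ 0.7695
After 'does not convert': P(A) = 0.8·0.7695 / (0.8·0.7695 + 0.25·0.2305) ≈ 0.9144
After 'converts': P(A) = 0.2·0.9144 / (0.2·0.9144 + 0.75·0.0856) ≈ 0.7401

0.740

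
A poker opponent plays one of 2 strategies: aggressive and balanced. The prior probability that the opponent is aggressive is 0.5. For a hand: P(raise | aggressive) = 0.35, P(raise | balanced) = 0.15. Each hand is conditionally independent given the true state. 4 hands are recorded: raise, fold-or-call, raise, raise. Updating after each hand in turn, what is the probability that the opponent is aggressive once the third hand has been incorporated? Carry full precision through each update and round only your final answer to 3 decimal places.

After 'raise': P(aggressive) = 0.35·0.5000 / (0.35·0.5000 + 0.15·0.5000) ≈ 0.7000
After 'fold-or-call': P(aggressive) = 0.65·0.7000 / (0.65·0.7000 + 0.85·0.3000) ≈ 0.6408
After 'raise': P(aggressive) = 0.35·0.6408 / (0.35·0.6408 + 0.15·0.3592) ≈ 0.8063

0.806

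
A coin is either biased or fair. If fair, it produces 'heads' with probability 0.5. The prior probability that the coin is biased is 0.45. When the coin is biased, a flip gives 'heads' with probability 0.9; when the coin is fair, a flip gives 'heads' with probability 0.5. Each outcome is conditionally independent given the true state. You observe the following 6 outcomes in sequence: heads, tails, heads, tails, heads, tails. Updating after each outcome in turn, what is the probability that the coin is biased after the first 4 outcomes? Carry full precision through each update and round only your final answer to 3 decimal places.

After 'heads': P(biased) = 0.9·0.4500 / (0.9·0.4500 + 0.5·0.5500) ≈ 0.5956
After 'tails': P(biased) = 0.1·0.5956 / (0.1·0.5956 + 0.5·0.4044) ≈ 0.2275
After 'heads': P(biased) = 0.9·0.2275 / (0.9·0.2275 + 0.5·0.7725) ≈ 0.3465
After 'tails': P(biased) = 0.1·0.3465 / (0.1·0.3465 + 0.5·0.6535) ≈ 0.0959

0.096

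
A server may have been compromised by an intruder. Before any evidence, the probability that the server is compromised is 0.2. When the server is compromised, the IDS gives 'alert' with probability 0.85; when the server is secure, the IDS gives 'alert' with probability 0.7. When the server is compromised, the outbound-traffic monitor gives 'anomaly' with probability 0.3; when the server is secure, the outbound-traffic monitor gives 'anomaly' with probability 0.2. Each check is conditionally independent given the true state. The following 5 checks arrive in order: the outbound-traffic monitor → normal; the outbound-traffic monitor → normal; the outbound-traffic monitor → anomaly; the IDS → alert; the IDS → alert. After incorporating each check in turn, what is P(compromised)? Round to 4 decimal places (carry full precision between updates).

0.2974

Apply Bayes' rule sequentially, carrying P(compromised) forward.
After the outbound-traffic monitor='normal': P(compromised) = 0.7·0.2000 / (0.7·0.2000 + 0.8·0.8000) ≈ 0.1795
After the outbound-traffic monitor='normal': P(compromised) = 0.7·0.1795 / (0.7·0.1795 + 0.8·0.8205) ≈ 0.1607
After the outbound-traffic monitor='anomaly': P(compromised) = 0.3·0.1607 / (0.3·0.1607 + 0.2·0.8393) ≈ 0.2231
After the IDS='alert': P(compromised) = 0.85·0.2231 / (0.85·0.2231 + 0.7·0.7769) ≈ 0.2585
After the IDS='alert': P(compromised) = 0.85·0.2585 / (0.85·0.2585 + 0.7·0.7415) ≈ 0.2974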